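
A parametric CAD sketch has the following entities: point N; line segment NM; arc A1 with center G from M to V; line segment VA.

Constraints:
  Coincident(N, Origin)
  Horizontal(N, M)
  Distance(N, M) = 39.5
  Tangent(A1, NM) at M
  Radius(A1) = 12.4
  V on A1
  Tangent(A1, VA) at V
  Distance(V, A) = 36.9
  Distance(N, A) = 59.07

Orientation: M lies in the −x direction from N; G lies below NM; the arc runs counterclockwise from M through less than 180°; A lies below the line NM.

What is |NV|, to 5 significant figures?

53.518

N is at the origin; NM is horizontal with |NM| = 39.5 and M on the −x side, so M = (-39.500, 0.0000). A1 meets NM tangentially, so GM is at right angles to NM, so G = M + (0, -12.4) = (-39.500, -12.400). Since GV ⟂ VA (tangency), |GA| = √(12.4² + 36.9²) = 38.928 regardless of where V sits on A1. So A lies on both circle(N, 59.07) and circle(G, 38.928); the below-NM intersection is A = (-30.873, -50.360). V is the foot of the tangent from A: V = (-50.086, -18.857).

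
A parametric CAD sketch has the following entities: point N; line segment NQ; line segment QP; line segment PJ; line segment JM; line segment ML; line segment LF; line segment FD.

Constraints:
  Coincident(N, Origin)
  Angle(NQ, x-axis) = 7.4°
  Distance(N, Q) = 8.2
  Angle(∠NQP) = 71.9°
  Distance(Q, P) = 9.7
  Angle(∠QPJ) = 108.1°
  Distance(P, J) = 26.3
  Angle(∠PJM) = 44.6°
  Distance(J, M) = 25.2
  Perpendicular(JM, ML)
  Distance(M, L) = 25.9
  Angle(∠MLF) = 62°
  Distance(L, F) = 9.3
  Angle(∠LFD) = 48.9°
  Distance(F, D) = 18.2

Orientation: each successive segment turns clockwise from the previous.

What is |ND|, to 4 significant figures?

14.21

∠MLF = 62.0° gives LF at -156.0° from the x-axis; with |LF| = 9.3, F = (7.678, -11.73). ∠LFD = 48.9° gives FD at 72.90° from the x-axis; with |FD| = 18.2, D = (13.03, 5.662). Then |ND| = |D − N| = 14.21.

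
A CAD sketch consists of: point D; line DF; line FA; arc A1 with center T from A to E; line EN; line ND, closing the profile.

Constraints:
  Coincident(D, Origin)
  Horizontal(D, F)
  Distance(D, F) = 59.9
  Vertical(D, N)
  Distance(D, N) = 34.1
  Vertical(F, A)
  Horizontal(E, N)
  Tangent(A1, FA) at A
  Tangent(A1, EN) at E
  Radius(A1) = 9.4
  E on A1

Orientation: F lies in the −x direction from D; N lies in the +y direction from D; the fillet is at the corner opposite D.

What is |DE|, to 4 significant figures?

60.93

The virtual corner opposite D is at (-59.90, 34.10). Since A1 is tangent to FA there, TA ⟂ FA and the tangent condition forces TE to be normal to EN, with radius 9.4, so the center T sits 9.4 in from both sides at T = (-50.50, 24.70). That places the tangent points at A = (-59.90, 24.70) on FA and E = (-50.50, 34.10) on EN. Then |DE| = |E − D| = 60.93.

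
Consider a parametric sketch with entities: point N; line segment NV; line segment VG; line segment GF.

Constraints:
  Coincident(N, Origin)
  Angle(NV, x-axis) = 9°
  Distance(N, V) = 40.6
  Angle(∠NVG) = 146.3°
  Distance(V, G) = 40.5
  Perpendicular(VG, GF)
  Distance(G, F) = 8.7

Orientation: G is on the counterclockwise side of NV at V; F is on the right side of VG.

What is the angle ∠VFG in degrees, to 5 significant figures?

77.876°

N is at the origin; NV runs at 9.0° with length 40.6, so V = 40.6·(cos 9.0°, sin 9.0°) = (40.100, 6.3512). ∠NVG = 146.3°, so VG runs at 9.0° + (180° − 146.3°) = 42.700° from the x-axis; with |VG| = 40.5, G = V + 40.5·(cos 42.700°, sin 42.700°) = (69.864, 33.817). VG is perpendicular to GF; with |GF| = 8.7 on the right of VG, F = G + 8.7·(0.67816, -0.73491) = (75.764, 27.423). Then cos ∠VFG = FV·FG / (|FV||FG|), giving 77.876°.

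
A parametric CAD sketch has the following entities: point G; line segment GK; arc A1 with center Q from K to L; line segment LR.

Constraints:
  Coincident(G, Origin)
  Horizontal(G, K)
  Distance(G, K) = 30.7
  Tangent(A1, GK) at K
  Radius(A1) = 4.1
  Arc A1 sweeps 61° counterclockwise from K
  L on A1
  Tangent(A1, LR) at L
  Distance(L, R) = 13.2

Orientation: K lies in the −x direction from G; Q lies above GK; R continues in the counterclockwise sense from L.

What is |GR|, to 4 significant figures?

24.81

G is at the origin; GK is horizontal with |GK| = 30.7 and K on the −x side, so K = (-30.70, 0.000). Since A1 is tangent to GK there, QK ⟂ GK, so Q = K + (0, 4.1) = (-30.70, 4.100). On A1, K sits at bearing -90° from Q; a 61° counterclockwise sweep puts L at bearing -29°, so L = Q + 4.1·(cos -29°, sin -29°) = (-27.11, 2.112). The tangent condition forces QL to be normal to LR, so LR runs along (−sin -29°, cos -29°); with |LR| = 13.2, R = (-20.71, 13.66). Then |GR| = |R − G| = 24.81.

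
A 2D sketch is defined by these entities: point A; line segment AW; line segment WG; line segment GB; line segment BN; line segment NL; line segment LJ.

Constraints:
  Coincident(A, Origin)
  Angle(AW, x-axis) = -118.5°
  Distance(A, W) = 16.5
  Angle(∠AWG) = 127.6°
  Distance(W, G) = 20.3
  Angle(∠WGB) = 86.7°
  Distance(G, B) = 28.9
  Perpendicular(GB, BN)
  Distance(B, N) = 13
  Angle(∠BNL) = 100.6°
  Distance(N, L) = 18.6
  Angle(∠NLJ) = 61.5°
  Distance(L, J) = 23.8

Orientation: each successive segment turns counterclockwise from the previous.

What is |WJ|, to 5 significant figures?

31.351

A is at the origin; AW runs at -118.5° with length 16.5, so W = (-7.8731, -14.500). ∠AWG = 127.6° gives WG at -66.100° from the x-axis; with |WG| = 20.3, G = (0.35125, -33.060). ∠WGB = 86.7° gives GB at 27.200° from the x-axis; with |GB| = 28.9, B = (26.055, -19.850). GB ⟂ BN, so BN runs at 117.20°; with |BN| = 13.0, N = (20.113, -8.2873). ∠BNL = 100.6° gives NL at -163.40° from the x-axis; with |NL| = 18.6, L = (2.2883, -13.601). ∠NLJ = 61.5° gives LJ at -44.900° from the x-axis; with |LJ| = 23.8, J = (19.147, -30.401). Then |WJ| = |J − W| = 31.351.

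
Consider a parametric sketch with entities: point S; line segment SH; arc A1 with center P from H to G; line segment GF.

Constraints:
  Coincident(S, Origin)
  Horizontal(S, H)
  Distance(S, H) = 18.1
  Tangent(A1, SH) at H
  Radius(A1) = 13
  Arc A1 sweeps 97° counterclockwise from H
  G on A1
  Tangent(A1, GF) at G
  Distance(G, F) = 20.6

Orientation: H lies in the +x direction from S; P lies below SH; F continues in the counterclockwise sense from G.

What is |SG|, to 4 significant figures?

15.48

S is at the origin; SH is horizontal with |SH| = 18.1 and H on the +x side, so H = (18.10, 0.000). Since A1 is tangent to SH there, PH ⟂ SH, so P = H + (0, -13) = (18.10, -13.00). On A1, H sits at bearing 90° from P; a 97° counterclockwise sweep puts G at bearing 187°, so G = P + 13.0·(cos 187°, sin 187°) = (5.197, -14.58). Then |SG| = |G − S| = 15.48.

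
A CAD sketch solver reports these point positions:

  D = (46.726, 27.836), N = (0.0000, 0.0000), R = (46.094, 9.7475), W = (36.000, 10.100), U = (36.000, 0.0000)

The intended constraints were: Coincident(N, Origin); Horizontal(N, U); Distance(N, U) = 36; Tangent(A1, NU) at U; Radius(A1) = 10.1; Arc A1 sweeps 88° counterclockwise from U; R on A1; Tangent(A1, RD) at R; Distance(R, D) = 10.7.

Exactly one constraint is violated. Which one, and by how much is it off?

Distance(R, D) = 10.7 — off by 7.40.

N = (0.00, 0.00) ✓; N.y = 0.00, U.y = 0.00 ✓; |NU| = 36.00 ✓; ∠(WU, UN) = 90.00° ✓; |WU| = 10.10 ✓; bearing(W→R) − bearing(W→U) = 88.00° ✓; |WR| = 10.10 ✓; ∠(WR, RD) = 90.00° ✓; |RD| = 18.10 ✗.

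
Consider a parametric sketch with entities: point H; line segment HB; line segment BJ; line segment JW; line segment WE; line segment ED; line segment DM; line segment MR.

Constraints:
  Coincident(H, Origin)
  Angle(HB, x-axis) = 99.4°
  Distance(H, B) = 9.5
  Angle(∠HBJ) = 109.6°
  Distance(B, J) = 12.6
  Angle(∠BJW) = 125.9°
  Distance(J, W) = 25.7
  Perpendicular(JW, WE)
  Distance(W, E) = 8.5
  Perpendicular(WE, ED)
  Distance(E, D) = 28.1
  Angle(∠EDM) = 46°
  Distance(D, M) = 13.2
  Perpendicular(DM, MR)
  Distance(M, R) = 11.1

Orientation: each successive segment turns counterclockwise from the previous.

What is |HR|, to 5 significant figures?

20.226

∠EDM = 46.0° gives DM at 177.90° from the x-axis; with |DM| = 13.2, M = (-19.520, 7.6269). DM is perpendicular to MR, so MR runs at -92.100°; with |MR| = 11.1, R = (-19.927, -3.4657). Then |HR| = |R − H| = 20.226.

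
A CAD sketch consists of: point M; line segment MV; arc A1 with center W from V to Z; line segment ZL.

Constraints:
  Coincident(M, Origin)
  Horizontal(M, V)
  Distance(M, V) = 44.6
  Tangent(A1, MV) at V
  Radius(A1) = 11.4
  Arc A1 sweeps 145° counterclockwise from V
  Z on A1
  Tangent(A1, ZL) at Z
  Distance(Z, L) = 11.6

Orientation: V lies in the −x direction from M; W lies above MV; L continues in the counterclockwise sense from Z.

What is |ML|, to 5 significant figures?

54.887

M is at the origin; M and V share the same y with |MV| = 44.6 and V on the −x side, so V = (-44.600, 0.0000). Since A1 is tangent to MV there, WV ⟂ MV, so W = V + (0, 11.4) = (-44.600, 11.400). On A1, V sits at bearing -90° from W; a 145° counterclockwise sweep puts Z at bearing 55°, so Z = W + 11.4·(cos 55°, sin 55°) = (-38.061, 20.738). Since A1 is tangent to ZL there, WZ ⟂ ZL, so ZL runs along (−sin 55°, cos 55°); with |ZL| = 11.6, L = (-47.563, 27.392). Then |ML| = |L − M| = 54.887.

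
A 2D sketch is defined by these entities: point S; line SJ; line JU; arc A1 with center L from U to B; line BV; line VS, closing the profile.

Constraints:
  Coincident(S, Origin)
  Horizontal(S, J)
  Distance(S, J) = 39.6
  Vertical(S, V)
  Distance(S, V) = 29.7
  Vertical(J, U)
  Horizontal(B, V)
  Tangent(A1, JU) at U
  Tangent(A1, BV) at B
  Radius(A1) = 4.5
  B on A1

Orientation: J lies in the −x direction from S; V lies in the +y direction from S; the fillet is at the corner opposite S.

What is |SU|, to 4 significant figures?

46.94

The virtual corner opposite S is at (-39.60, 29.70). A1 meets JU tangentially, so LU is at right angles to JU and A1 meets BV tangentially, so LB is at right angles to BV, with radius 4.5, so the center L sits 4.5 in from both sides at L = (-35.10, 25.20). That places the tangent points at U = (-39.60, 25.20) on JU and B = (-35.10, 29.70) on BV. Then |SU| = |U − S| = 46.94.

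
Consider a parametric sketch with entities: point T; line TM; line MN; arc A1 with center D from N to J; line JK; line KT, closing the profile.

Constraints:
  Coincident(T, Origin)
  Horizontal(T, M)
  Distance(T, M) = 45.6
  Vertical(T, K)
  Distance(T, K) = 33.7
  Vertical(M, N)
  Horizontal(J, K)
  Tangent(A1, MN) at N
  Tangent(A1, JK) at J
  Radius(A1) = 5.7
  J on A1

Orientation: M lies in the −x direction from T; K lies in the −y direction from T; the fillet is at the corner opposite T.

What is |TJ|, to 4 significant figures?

52.23

T is at the origin; T and M share the same y with |TM| = 45.6 and M on the −x side, so M = (-45.60, 0.000). TK is vertical with |TK| = 33.7 and K on the −y side, so K = (0.000, -33.70). The virtual corner opposite T is at (-45.60, -33.70). Tangency of A1 to MN means the radius DN is perpendicular to MN and since A1 is tangent to JK there, DJ ⟂ JK, with radius 5.7, so the center D sits 5.7 in from both sides at D = (-39.90, -28.00). That places the tangent points at N = (-45.60, -28.00) on MN and J = (-39.90, -33.70) on JK. Then |TJ| = |J − T| = 52.23.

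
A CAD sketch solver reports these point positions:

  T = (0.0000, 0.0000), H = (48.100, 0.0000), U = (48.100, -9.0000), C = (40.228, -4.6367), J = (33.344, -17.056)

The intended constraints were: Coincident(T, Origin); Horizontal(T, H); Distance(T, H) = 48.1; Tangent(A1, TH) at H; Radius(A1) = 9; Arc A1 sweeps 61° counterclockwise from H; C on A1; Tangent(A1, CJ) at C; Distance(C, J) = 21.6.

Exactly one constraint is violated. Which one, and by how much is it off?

Distance(C, J) = 21.6 — off by 7.40.

T = (0.00, 0.00) ✓; T.y = 0.00, H.y = 0.00 ✓; |TH| = 48.10 ✓; ∠(UH, HT) = 90.00° ✓; |UH| = 9.000 ✓; bearing(U→C) − bearing(U→H) = 61.00° ✓; |UC| = 9.000 ✓; ∠(UC, CJ) = 90.00° ✓; |CJ| = 14.20 ✗.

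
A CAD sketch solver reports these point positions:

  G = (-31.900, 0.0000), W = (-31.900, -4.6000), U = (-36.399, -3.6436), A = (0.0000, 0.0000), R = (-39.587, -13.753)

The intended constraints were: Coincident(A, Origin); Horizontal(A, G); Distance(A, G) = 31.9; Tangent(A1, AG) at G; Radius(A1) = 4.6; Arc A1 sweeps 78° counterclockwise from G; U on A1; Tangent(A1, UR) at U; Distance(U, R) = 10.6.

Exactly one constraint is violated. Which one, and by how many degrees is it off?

Tangent(A1, UR) at U — off by 5.50°.

A = (0.00, 0.00) ✓; A.y = 0.00, G.y = 0.00 ✓; |AG| = 31.90 ✓; ∠(WG, GA) = 90.00° ✓; |WG| = 4.600 ✓; bearing(W→U) − bearing(W→G) = 78.00° ✓; |WU| = 4.600 ✓; ∠(WU, UR) = 95.50° ✗; |UR| = 10.60 ✓.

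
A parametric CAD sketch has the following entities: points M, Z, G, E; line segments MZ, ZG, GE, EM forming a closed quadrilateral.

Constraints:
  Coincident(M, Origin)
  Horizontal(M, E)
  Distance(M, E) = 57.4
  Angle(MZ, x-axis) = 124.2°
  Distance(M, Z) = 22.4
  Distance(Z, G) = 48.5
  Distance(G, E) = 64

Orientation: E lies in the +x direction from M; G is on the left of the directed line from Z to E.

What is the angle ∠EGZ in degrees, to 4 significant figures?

78.80°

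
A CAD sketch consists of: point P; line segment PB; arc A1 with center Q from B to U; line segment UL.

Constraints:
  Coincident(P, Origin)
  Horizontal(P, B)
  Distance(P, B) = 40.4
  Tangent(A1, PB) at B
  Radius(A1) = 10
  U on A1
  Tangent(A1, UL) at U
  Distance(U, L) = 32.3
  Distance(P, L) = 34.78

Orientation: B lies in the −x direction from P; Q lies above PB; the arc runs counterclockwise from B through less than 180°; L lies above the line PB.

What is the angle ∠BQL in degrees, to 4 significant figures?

129.8°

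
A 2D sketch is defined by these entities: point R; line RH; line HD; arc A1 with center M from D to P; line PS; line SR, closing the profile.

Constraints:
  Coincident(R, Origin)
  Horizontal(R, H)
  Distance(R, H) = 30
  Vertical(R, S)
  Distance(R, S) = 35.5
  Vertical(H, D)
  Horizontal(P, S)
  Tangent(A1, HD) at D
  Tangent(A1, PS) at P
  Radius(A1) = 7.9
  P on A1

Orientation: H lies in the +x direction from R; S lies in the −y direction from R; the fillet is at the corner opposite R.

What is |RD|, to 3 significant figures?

40.8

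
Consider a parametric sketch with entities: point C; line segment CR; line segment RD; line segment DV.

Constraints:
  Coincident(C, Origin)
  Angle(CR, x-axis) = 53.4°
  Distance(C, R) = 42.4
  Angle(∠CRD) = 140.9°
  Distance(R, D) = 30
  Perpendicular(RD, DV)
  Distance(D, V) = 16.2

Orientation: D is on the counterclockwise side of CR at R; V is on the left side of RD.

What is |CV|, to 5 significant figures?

63.781

∠CRD = 140.9°, so RD runs at 53.4° + (180° − 140.9°) = 92.500° from the x-axis; with |RD| = 30.0, D = R + 30.0·(cos 92.500°, sin 92.500°) = (23.971, 64.011). RD is perpendicular to DV; with |DV| = 16.2 on the left of RD, V = D + 16.2·(-0.99905, -0.043619) = (7.7868, 63.304). Then |CV| = |V − C| = 63.781.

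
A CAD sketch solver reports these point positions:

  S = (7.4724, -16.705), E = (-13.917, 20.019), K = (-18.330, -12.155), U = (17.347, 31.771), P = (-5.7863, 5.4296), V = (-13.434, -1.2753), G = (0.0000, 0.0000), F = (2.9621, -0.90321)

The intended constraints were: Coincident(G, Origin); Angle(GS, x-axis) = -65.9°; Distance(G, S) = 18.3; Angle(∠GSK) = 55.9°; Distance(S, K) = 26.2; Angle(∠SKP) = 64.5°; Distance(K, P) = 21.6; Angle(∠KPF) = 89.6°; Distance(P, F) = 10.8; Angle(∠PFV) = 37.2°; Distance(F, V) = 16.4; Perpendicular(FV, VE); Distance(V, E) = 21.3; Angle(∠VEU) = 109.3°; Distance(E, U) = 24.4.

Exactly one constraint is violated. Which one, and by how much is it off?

Distance(E, U) = 24.4 — off by 9.00.

G = (0.00, 0.00) ✓; GS at -65.90° ✓; |GS| = 18.30 ✓; ∠GSK = 55.90° ✓; |SK| = 26.20 ✓; ∠SKP = 64.50° ✓; |KP| = 21.60 ✓; ∠KPF = 89.60° ✓; |PF| = 10.80 ✓; ∠PFV = 37.20° ✓; |FV| = 16.40 ✓; ∠(FV, VE) = 90.00° ✓; |VE| = 21.30 ✓; ∠VEU = 109.3° ✓; |EU| = 33.40 ✗.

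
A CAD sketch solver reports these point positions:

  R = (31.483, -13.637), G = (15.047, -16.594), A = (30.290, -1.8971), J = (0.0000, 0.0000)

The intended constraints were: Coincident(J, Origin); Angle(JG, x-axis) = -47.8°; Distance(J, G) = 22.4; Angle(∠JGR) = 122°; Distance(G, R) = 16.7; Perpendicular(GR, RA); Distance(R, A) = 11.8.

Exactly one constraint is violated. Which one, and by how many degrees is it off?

Perpendicular(GR, RA) — off by 4.40°.

J = (0.00, 0.00) ✓; JG at -47.80° ✓; |JG| = 22.40 ✓; ∠JGR = 122.0° ✓; |GR| = 16.70 ✓; ∠(GR, RA) = 85.60° ✗; |RA| = 11.80 ✓.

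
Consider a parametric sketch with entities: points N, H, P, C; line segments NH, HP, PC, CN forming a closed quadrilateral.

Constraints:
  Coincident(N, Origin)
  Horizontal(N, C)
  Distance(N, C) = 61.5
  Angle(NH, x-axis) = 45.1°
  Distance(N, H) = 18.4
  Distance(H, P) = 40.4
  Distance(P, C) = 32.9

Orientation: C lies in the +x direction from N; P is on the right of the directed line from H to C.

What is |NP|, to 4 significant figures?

41.10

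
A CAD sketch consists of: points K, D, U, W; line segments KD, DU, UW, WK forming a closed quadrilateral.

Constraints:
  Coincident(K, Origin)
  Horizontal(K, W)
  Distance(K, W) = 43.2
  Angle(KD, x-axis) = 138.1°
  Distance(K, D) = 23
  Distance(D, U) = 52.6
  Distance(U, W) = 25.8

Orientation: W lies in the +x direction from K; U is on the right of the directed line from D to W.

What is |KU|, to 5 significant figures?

29.675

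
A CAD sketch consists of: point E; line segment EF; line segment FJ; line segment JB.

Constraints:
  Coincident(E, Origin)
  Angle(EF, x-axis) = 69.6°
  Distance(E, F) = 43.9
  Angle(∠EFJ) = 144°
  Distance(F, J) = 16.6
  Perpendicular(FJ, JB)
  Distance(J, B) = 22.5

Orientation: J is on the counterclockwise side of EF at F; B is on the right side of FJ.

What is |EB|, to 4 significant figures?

71.06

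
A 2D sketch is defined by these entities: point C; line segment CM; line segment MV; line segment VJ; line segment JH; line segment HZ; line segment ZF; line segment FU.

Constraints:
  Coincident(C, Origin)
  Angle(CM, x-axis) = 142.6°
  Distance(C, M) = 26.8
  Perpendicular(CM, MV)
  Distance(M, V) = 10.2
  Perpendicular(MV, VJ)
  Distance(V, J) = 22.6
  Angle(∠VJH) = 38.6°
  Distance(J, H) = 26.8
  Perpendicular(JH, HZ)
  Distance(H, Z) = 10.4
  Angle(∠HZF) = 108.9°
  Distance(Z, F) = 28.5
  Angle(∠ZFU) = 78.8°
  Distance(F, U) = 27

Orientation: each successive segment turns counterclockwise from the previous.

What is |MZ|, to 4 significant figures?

5.094

∠VJH = 38.6° gives JH at 104.0° from the x-axis; with |JH| = 26.8, H = (-16.02, 20.45). JH ⟂ HZ, so HZ runs at -166.0°; with |HZ| = 10.4, Z = (-26.11, 17.94). Then |MZ| = |Z − M| = 5.094.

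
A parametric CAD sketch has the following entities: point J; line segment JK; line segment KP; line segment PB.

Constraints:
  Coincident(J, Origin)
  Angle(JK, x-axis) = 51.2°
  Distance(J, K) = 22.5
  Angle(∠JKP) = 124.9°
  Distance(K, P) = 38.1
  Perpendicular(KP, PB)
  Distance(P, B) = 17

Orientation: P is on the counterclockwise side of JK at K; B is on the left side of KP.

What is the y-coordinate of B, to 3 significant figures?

49.3

∠JKP = 124.9°, so KP runs at 51.2° + (180° − 124.9°) = 106° from the x-axis; with |KP| = 38.1, P = K + 38.1·(cos 106°, sin 106°) = (3.41, 54.1). KP ⟂ PB; with |PB| = 17.0 on the left of KP, B = P + 17.0·(-0.960, -0.281) = (-12.9, 49.3). So B.y = 49.3.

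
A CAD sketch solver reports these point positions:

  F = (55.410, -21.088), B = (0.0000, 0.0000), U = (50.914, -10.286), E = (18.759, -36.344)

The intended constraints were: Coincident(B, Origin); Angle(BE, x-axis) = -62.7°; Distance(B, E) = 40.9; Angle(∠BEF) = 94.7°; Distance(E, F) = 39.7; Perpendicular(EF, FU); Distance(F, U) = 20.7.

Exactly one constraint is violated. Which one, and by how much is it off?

Distance(F, U) = 20.7 — off by 9.00.

B = (0.00, 0.00) ✓; BE at -62.70° ✓; |BE| = 40.90 ✓; ∠BEF = 94.70° ✓; |EF| = 39.70 ✓; ∠(EF, FU) = 90.00° ✓; |FU| = 11.70 ✗.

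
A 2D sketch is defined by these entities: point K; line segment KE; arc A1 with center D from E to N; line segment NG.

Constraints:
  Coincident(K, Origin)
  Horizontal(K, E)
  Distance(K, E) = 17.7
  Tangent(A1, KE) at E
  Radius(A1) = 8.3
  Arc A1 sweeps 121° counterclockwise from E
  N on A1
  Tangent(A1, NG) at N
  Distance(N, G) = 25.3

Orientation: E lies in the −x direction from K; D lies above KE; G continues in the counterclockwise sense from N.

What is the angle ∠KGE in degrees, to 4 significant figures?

24.78°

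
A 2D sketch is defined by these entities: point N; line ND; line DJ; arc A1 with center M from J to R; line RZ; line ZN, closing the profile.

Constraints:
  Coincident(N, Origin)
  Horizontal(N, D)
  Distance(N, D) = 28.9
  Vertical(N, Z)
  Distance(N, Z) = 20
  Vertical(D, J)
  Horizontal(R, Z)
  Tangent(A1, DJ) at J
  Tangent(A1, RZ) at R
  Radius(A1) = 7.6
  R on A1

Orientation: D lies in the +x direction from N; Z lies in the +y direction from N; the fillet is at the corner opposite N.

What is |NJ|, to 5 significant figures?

31.448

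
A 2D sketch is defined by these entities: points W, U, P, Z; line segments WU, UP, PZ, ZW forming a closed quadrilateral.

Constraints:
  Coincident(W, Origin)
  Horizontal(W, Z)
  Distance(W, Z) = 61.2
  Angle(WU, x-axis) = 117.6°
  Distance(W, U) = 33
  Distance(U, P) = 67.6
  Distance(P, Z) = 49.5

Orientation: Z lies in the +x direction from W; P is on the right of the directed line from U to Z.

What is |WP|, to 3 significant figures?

34.8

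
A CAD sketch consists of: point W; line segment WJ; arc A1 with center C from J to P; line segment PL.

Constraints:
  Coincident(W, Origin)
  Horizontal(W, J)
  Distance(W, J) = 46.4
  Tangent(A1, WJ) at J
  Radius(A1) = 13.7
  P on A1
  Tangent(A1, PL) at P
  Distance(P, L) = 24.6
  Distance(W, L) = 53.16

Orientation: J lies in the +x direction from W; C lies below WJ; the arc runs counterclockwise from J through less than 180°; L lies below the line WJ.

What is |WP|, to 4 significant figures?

36.12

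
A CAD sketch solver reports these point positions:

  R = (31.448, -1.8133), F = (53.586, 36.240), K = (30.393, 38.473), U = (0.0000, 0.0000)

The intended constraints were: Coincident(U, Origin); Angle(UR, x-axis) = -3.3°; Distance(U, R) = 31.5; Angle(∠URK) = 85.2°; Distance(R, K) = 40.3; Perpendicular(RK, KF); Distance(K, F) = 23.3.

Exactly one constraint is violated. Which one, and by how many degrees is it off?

Perpendicular(RK, KF) — off by 7.00°.

U = (0.00, 0.00) ✓; UR at -3.300° ✓; |UR| = 31.50 ✓; ∠URK = 85.20° ✓; |RK| = 40.30 ✓; ∠(RK, KF) = 97.00° ✗; |KF| = 23.30 ✓.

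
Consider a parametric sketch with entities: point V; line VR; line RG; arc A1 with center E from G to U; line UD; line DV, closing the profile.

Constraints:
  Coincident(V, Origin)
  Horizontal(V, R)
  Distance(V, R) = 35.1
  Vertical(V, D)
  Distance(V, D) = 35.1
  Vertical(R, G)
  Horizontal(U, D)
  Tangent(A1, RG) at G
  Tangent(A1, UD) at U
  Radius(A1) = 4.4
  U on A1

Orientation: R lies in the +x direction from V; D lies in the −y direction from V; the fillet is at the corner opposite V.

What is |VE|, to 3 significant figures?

43.4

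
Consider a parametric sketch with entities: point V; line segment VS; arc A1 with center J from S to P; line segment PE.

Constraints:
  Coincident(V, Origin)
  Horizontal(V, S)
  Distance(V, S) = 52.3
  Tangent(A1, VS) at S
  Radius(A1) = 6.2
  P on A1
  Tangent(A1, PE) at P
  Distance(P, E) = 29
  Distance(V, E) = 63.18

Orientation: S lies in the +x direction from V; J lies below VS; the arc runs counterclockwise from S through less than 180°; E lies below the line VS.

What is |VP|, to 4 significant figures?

46.82

Checks: |JP| = 6.200 ✓; ∠(JP, PE) = 90.00° ✓; |PE| = 29.00 ✓; |VE| = 63.18 ✓.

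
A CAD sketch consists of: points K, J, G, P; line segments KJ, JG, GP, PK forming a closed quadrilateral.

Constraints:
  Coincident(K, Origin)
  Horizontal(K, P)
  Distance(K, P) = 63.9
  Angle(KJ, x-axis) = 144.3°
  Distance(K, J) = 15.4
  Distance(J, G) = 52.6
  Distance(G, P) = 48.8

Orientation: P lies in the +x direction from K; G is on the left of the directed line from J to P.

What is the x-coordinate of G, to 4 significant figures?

32.04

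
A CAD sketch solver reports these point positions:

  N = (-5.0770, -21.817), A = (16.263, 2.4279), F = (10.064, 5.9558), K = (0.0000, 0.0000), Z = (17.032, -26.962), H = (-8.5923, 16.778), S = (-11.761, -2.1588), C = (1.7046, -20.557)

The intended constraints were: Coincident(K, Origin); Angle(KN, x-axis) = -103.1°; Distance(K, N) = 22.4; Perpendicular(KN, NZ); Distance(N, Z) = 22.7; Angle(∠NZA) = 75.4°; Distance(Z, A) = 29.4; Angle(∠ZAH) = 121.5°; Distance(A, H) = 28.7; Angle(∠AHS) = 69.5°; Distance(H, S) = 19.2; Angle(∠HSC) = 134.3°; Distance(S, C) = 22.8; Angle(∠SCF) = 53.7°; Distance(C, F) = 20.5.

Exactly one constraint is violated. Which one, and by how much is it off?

Distance(C, F) = 20.5 — off by 7.30.

K = (0.00, 0.00) ✓; KN at -103.1° ✓; |KN| = 22.40 ✓; ∠(KN, NZ) = 90.00° ✓; |NZ| = 22.70 ✓; ∠NZA = 75.40° ✓; |ZA| = 29.40 ✓; ∠ZAH = 121.5° ✓; |AH| = 28.70 ✓; ∠AHS = 69.50° ✓; |HS| = 19.20 ✓; ∠HSC = 134.3° ✓; |SC| = 22.80 ✓; ∠SCF = 53.70° ✓; |CF| = 27.80 ✗.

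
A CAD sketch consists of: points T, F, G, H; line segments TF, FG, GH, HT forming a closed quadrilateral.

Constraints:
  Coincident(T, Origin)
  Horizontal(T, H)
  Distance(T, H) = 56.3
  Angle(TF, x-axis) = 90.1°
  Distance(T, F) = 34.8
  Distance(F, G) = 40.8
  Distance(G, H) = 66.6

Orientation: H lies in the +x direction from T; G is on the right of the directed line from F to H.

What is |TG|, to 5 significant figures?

11.184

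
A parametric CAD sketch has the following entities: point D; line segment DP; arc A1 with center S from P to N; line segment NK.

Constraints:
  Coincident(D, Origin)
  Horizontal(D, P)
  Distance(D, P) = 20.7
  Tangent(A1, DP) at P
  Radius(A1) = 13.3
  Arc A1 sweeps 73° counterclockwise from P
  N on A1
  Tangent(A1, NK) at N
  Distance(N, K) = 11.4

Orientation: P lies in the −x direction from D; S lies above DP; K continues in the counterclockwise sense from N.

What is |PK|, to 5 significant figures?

25.890

D is at the origin; DP is horizontal with |DP| = 20.7 and P on the −x side, so P = (-20.700, 0.0000). The tangent condition forces SP to be normal to DP, so S = P + (0, 13.3) = (-20.700, 13.300). On A1, P sits at bearing -90° from S; a 73° counterclockwise sweep puts N at bearing -17°, so N = S + 13.3·(cos -17°, sin -17°) = (-7.9811, 9.4115). The tangent condition forces SN to be normal to NK, so NK runs along (−sin -17°, cos -17°); with |NK| = 11.4, K = (-4.6481, 20.313). Then |PK| = |K − P| = 25.890.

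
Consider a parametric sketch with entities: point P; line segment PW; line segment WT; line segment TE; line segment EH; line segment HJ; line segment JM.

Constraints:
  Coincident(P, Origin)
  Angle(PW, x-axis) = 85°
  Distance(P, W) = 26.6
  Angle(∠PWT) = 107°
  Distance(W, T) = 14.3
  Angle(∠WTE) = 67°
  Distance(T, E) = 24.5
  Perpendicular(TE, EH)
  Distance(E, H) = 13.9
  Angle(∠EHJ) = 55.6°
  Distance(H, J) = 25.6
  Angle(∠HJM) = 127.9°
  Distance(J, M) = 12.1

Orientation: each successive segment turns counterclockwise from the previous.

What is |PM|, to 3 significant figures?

37.3

∠EHJ = 55.6° gives HJ at 125° from the x-axis; with |HJ| = 25.6, J = (-11.4, 28.5). ∠HJM = 127.9° gives JM at 178° from the x-axis; with |JM| = 12.1, M = (-23.5, 29.0). Then |PM| = |M − P| = 37.3.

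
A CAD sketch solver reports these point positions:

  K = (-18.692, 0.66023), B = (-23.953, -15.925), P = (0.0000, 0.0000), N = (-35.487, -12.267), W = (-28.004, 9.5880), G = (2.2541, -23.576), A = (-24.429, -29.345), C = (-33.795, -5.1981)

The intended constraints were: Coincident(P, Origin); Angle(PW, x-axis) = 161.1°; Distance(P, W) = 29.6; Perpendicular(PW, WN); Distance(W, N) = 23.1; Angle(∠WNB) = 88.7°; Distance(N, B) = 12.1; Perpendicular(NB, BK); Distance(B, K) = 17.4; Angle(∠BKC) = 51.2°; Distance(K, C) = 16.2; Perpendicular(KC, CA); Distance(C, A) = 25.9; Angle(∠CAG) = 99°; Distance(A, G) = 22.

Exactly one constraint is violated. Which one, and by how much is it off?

Distance(A, G) = 22 — off by 5.30.

P = (0.00, 0.00) ✓; PW at 161.1° ✓; |PW| = 29.60 ✓; ∠(PW, WN) = 90.00° ✓; |WN| = 23.10 ✓; ∠WNB = 88.70° ✓; |NB| = 12.10 ✓; ∠(NB, BK) = 90.00° ✓; |BK| = 17.40 ✓; ∠BKC = 51.20° ✓; |KC| = 16.20 ✓; ∠(KC, CA) = 90.00° ✓; |CA| = 25.90 ✓; ∠CAG = 99.00° ✓; |AG| = 27.30 ✗.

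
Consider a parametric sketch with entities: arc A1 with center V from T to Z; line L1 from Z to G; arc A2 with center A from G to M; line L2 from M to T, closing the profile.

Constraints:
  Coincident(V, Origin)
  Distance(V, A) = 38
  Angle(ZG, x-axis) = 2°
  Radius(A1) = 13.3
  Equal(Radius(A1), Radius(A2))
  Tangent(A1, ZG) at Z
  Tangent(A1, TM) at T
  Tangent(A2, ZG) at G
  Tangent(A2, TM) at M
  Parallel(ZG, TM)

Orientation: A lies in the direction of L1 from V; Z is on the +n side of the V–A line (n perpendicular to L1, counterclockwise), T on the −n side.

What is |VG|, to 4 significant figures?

40.26

The slot axis is L1's direction at 2.0°, so u = (cos 2.0°, sin 2.0°) = (0.9994, 0.03490) and n = (−sin 2.0°, cos 2.0°) = (-0.03490, 0.9994). V is at the origin and A lies 38.0 along u from V, so A = 38.0·u = (37.98, 1.326). Tangency of A1 to both parallel lines with radius 13.3 puts Z and T at V ± 13.3·n: Z = (-0.4642, 13.29), T = (0.4642, -13.29). Equal radii place G and M the same way about A: G = A + 13.3·n = (37.51, 14.62), M = A − 13.3·n = (38.44, -11.97). Then |VG| = |G − V| = 40.26.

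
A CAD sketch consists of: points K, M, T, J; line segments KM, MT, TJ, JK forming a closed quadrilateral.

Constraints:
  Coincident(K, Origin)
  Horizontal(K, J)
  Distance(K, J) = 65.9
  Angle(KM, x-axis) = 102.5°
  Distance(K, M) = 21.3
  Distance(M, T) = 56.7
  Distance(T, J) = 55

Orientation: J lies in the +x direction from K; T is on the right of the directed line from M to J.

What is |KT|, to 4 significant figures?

36.29

K is at the origin; KJ is horizontal with |KJ| = 65.9 and J in +x, so J = (65.9, 0). KM runs at 102.5° with |KM| = 21.3, so M = (-4.610, 20.80). T is determined by |MT| = 56.7 and |TJ| = 55.0 together: it lies at the intersection of circle(M, 56.7) and circle(J, 55.0). With |MJ| = 73.51, the foot of the radical line on MJ is 38.05 from M and the perpendicular offset is √(56.7² − 38.05²) = 42.04. Taking the right-of-MJ solution: T = (19.99, -30.29).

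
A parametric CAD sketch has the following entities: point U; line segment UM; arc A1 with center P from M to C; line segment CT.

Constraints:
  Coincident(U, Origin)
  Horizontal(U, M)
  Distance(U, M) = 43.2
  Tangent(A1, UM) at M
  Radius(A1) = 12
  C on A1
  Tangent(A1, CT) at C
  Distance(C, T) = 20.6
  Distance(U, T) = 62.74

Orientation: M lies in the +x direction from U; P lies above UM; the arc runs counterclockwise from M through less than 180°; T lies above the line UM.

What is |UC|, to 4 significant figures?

56.71

Checks: U = (0.00, 0.00) ✓; ∠(PM, MU) = 90.00° ✓; |PC| = 12.00 ✓; ∠(PC, CT) = 90.00° ✓; |CT| = 20.60 ✓; |UT| = 62.74 ✓.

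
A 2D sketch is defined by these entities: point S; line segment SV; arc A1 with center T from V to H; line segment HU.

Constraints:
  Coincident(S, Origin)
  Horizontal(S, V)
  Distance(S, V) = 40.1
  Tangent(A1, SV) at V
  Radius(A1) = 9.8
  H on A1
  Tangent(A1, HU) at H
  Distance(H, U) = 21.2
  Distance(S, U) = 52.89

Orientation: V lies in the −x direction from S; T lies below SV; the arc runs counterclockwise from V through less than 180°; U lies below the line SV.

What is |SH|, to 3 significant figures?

51.0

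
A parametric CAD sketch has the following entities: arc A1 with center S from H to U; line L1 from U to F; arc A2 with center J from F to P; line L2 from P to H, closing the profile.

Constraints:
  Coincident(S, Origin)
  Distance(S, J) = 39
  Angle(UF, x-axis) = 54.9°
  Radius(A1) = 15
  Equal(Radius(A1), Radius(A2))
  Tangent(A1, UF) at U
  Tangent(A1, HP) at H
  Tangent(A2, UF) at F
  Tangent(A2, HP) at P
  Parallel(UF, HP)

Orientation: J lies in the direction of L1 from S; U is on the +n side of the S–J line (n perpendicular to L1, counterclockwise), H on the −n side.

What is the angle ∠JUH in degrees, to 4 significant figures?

68.96°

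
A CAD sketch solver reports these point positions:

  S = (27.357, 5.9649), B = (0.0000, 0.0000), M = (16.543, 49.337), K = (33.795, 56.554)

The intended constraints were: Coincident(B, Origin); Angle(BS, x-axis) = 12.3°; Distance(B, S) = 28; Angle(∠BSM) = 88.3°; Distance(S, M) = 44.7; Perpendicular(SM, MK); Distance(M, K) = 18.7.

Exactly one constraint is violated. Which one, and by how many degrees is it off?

Perpendicular(SM, MK) — off by 8.70°.

B = (0.00, 0.00) ✓; BS at 12.30° ✓; |BS| = 28.00 ✓; ∠BSM = 88.30° ✓; |SM| = 44.70 ✓; ∠(SM, MK) = 81.30° ✗; |MK| = 18.70 ✓.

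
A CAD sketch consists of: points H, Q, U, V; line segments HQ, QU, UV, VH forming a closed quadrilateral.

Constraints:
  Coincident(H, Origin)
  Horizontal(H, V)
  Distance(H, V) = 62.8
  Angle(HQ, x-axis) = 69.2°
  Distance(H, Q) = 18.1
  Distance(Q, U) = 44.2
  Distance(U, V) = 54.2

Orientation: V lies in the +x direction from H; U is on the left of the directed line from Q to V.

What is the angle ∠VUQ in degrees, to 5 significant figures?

72.671°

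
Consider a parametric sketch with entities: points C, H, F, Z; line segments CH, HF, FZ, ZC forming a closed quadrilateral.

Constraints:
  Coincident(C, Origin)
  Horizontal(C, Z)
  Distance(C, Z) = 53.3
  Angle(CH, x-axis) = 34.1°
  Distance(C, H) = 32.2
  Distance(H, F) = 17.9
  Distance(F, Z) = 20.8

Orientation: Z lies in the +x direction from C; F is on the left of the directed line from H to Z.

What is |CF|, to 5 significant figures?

48.376

Checks: |HF| = 17.90 ✓; |FZ| = 20.80 ✓.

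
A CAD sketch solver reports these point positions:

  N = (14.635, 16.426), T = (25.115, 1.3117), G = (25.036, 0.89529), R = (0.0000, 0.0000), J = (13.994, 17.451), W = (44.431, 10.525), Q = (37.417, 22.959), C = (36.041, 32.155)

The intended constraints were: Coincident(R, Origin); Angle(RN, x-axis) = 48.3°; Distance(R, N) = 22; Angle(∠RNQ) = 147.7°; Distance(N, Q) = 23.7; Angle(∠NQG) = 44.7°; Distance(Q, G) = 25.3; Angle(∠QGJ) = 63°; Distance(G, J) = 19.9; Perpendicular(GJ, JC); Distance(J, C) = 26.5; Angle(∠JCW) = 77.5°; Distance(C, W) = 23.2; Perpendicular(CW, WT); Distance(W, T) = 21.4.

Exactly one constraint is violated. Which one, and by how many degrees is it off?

Perpendicular(CW, WT) — off by 4.30°.

R = (0.00, 0.00) ✓; RN at 48.30° ✓; |RN| = 22.00 ✓; ∠RNQ = 147.7° ✓; |NQ| = 23.70 ✓; ∠NQG = 44.70° ✓; |QG| = 25.30 ✓; ∠QGJ = 63.00° ✓; |GJ| = 19.90 ✓; ∠(GJ, JC) = 90.00° ✓; |JC| = 26.50 ✓; ∠JCW = 77.50° ✓; |CW| = 23.20 ✓; ∠(CW, WT) = 85.70° ✗; |WT| = 21.40 ✓.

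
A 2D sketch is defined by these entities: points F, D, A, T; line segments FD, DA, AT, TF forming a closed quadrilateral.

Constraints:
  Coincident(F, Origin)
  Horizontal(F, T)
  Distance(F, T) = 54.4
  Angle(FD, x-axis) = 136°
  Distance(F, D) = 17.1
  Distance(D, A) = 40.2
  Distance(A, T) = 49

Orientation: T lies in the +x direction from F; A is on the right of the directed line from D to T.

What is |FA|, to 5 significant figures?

23.719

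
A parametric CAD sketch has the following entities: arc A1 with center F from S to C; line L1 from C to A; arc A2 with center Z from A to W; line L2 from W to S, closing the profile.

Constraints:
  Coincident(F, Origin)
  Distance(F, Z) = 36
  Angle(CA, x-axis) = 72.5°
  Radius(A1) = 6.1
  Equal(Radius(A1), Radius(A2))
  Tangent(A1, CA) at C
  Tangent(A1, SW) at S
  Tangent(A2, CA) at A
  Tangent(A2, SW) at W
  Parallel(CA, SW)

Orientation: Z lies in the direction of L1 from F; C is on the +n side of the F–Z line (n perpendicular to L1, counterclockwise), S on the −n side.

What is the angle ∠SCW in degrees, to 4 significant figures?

71.28°

The slot axis is L1's direction at 72.5°, so u = (cos 72.5°, sin 72.5°) = (0.3007, 0.9537) and n = (−sin 72.5°, cos 72.5°) = (-0.9537, 0.3007). F is at the origin and Z lies 36.0 along u from F, so Z = 36.0·u = (10.83, 34.33). Tangency of A1 to both parallel lines with radius 6.1 puts C and S at F ± 6.1·n: C = (-5.818, 1.834), S = (5.818, -1.834). Equal radii place A and W the same way about Z: A = Z + 6.1·n = (5.008, 36.17), W = Z − 6.1·n = (16.64, 32.50). Then cos ∠SCW = CS·CW / (|CS||CW|), giving 71.28°.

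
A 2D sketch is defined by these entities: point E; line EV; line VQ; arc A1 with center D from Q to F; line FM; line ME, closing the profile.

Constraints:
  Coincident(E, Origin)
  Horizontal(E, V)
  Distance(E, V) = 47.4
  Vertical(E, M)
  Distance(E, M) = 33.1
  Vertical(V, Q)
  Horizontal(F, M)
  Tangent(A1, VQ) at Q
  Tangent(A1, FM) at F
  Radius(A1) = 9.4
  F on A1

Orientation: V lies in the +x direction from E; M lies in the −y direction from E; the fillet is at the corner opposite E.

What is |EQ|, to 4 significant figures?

52.99

E is at the origin; EV is horizontal with |EV| = 47.4 and V on the +x side, so V = (47.40, 0.000). E and M share the same x with |EM| = 33.1 and M on the −y side, so M = (0.000, -33.10). The virtual corner opposite E is at (47.40, -33.10). Tangency of A1 to VQ means the radius DQ is perpendicular to VQ and the tangent condition forces DF to be normal to FM, with radius 9.4, so the center D sits 9.4 in from both sides at D = (38.00, -23.70). That places the tangent points at Q = (47.40, -23.70) on VQ and F = (38.00, -33.10) on FM. Then |EQ| = |Q − E| = 52.99.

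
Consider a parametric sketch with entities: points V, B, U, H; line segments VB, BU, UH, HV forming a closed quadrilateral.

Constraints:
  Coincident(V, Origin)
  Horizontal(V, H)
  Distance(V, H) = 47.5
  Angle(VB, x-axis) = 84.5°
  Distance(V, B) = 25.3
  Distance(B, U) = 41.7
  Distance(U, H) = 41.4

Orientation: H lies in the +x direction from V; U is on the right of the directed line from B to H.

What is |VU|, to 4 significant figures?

18.46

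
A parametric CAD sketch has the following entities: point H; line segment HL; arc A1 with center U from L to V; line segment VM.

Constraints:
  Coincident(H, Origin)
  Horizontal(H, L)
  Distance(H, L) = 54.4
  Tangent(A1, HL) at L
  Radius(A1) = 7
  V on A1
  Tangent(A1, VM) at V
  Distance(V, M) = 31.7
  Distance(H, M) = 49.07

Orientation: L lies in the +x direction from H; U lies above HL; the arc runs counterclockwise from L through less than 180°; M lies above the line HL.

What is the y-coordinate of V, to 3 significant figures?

12.2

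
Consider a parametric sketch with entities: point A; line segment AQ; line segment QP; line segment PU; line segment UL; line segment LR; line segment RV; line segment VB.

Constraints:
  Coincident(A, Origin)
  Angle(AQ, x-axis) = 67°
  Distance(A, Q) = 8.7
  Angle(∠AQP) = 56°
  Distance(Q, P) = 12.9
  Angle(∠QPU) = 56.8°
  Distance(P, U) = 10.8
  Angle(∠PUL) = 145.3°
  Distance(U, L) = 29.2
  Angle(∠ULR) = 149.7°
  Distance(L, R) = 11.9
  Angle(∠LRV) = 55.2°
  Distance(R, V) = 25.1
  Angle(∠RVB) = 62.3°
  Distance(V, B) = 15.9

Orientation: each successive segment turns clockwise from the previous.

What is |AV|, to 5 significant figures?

20.890

A is at the origin; AQ runs at 67.0° with length 8.7, so Q = (3.3994, 8.0084). ∠AQP = 56.0° gives QP at -57.000° from the x-axis; with |QP| = 12.9, P = (10.425, -2.8105). ∠QPU = 56.8° gives PU at 179.80° from the x-axis; with |PU| = 10.8, U = (-0.37473, -2.7728). ∠PUL = 145.3° gives UL at 145.10° from the x-axis; with |UL| = 29.2, L = (-24.323, 13.934). ∠ULR = 149.7° gives LR at 114.80° from the x-axis; with |LR| = 11.9, R = (-29.315, 24.736). ∠LRV = 55.2° gives RV at -10.000° from the x-axis; with |RV| = 25.1, V = (-4.5960, 20.378). Then |AV| = |V − A| = 20.890.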